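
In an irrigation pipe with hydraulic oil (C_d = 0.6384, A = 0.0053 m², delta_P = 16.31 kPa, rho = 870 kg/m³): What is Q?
Formula: Q = C_d A \sqrt{\frac{2 \Delta P}{\rho}}
Q = 0.6384·0.0053·√(2·(16.31·1000)/870)·1000 = 20.72 L/s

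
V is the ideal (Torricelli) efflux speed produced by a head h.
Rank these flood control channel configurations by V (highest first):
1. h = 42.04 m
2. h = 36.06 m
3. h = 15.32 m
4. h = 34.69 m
Case 1: V = 28.72 m/s
Case 2: V = 26.6 m/s
Case 3: V = 17.34 m/s
Case 4: V = 26.09 m/s
Ranking (highest first): 1, 2, 4, 3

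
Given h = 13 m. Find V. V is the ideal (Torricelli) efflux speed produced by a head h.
Formula: V = \sqrt{2 g h}
V = √(2·9.81·13) = 15.97 m/s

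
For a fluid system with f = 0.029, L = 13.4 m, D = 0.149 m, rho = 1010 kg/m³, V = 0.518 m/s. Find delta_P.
Formula: \Delta P = f \frac{L}{D} \frac{\rho V^2}{2}
delta_P = 0.029·(13.4/0.149)·0.5·1010·0.518²/1000 = 0.3534 kPa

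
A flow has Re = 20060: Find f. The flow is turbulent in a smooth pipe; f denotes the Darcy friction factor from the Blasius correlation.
Formula: f = \frac{0.316}{Re^{0.25}}
f = 0.316/20060^0.25 = 0.02655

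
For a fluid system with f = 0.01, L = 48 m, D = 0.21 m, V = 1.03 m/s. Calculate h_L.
Formula: h_L = f \frac{L}{D} \frac{V^2}{2g}
h_L = 0.01·(48/0.21)·1.03²/(2·9.81) = 0.1236 m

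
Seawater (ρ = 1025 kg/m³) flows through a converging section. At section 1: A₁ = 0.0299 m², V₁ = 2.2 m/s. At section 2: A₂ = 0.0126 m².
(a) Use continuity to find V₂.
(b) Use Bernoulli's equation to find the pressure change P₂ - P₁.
(a) Continuity: A₁V₁=A₂V₂ -> V₂=A₁V₁/A₂=0.0299*2.2/0.0126=5.22 m/s
(b) Bernoulli: P₂-P₁=0.5*rho*(V₁^2-V₂^2)/1000=0.5*1025*(2.2^2-5.22^2)/1000=-11.48 kPa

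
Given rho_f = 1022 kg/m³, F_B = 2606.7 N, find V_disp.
Formula: F_B = \rho_f g V_{disp}
Substituting knowns: 2606.7 = 1022·9.81·V_disp
Solving for V_disp: V_disp = 2606.7/(1022·9.81) = 0.26 m³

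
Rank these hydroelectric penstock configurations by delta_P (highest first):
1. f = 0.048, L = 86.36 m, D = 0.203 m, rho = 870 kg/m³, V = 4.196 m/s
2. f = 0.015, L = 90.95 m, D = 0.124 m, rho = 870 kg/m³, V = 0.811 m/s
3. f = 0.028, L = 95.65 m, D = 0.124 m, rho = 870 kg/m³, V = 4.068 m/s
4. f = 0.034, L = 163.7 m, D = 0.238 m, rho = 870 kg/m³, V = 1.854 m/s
Case 1: delta_P = 156.4 kPa
Case 2: delta_P = 3.148 kPa
Case 3: delta_P = 155.5 kPa
Case 4: delta_P = 34.97 kPa
Ranking (highest first): 1, 3, 4, 2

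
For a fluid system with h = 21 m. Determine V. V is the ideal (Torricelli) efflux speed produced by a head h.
Formula: V = \sqrt{2 g h}
V = √(2·9.81·21) = 20.3 m/s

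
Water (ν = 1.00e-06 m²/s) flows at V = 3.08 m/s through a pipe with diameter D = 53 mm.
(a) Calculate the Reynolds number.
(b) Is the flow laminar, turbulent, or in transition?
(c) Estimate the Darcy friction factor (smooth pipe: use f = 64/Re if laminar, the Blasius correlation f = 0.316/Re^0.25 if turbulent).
(a) Re = V·D/ν = 3.08·0.053/1.00e-06 = 163240
(b) Flow regime: turbulent (Re > 4000)
(c) Friction factor: f = 0.316/Re^0.25 = 0.316/163240^0.25 = 0.01572 (Blasius is strictly valid for Re ≲ 1e5; used here as the smooth-pipe estimate the problem specifies)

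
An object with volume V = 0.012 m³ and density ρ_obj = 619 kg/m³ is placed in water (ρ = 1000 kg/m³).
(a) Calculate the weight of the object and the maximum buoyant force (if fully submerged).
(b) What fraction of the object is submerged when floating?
(a) W=rho_obj*g*V=619*9.81*0.012=72.9 N; F_B(max)=rho*g*V=1000*9.81*0.012=117.7 N
(b) Floating fraction=rho_obj/rho=619/1000=0.619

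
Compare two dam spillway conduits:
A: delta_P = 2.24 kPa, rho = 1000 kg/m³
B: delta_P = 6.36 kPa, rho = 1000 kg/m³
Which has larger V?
V(A) = 2.117 m/s, V(B) = 3.567 m/s. Answer: B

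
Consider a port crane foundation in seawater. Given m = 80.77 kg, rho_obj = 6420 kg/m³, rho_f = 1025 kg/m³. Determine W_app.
Formula: W_{app} = mg\left(1 - \frac{\rho_f}{\rho_{obj}}\right)
W_app = 80.77·9.81·(1 − 1025/6420) = 665.8 N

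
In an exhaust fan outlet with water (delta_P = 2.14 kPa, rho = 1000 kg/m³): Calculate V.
Formula: V = \sqrt{\frac{2 \Delta P}{\rho}}
V = √(2·(2.14·1000)/1000) = 2.069 m/s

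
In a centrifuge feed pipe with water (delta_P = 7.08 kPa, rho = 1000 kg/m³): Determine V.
Formula: V = \sqrt{\frac{2 \Delta P}{\rho}}
V = √(2·(7.08·1000)/1000) = 3.763 m/s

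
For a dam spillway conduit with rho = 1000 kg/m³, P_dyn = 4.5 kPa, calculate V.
Formula: P_{dyn} = \frac{1}{2} \rho V^2
Substituting knowns: 4.5 = 0.5·1000·V²/1000
Solving for V: V = √(2·(4.5·1000)/1000) = 3 m/s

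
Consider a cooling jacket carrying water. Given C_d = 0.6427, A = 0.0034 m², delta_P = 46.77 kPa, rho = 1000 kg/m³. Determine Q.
Formula: Q = C_d A \sqrt{\frac{2 \Delta P}{\rho}}
Q = 0.6427·0.0034·√(2·(46.77·1000)/1000)·1000 = 21.13 L/s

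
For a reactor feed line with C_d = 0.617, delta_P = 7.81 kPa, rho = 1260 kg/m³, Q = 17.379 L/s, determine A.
Formula: Q = C_d A \sqrt{\frac{2 \Delta P}{\rho}}
Substituting knowns: 17.379 = 0.617·A·√(2·(7.81·1000)/1260)·1000
Solving for A: A = (17.379/1000)/(0.617·√(2·(7.81·1000)/1260)) = 0.008 m²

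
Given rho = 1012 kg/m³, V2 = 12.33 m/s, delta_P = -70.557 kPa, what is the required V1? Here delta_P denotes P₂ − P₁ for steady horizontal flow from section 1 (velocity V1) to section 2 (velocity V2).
Formula: \Delta P = \frac{1}{2} \rho (V_1^2 - V_2^2)
Substituting knowns: -70.557 = 0.5·1012·(V1² − 12.33²)/1000
Solving for V1: V1 = √(12.33² + 2·(-70.557·1000)/1012) = 3.548 m/s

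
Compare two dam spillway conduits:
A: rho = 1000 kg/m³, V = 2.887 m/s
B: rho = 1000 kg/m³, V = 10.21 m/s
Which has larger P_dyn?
P_dyn(A) = 4.167 kPa, P_dyn(B) = 52.12 kPa. Answer: B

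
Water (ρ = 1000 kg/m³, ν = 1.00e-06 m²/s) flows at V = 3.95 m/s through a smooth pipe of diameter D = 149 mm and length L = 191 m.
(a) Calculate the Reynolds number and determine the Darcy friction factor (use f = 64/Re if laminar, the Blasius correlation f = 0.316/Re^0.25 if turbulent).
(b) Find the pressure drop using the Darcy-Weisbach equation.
(a) Re = V·D/ν = 3.95·0.149/1.00e-06 = 588550 → turbulent (Re > 4000); f = 0.316/Re^0.25 = 0.316/588550^0.25 = 0.011409 (Blasius is strictly valid for Re ≲ 1e5; used here as the smooth-pipe estimate the problem specifies)
(b) Darcy-Weisbach: ΔP = f·(L/D)·½ρV²/1000 = 0.011409·(191/0.149)·½·1000·3.95²/1000 = 114.1 kPa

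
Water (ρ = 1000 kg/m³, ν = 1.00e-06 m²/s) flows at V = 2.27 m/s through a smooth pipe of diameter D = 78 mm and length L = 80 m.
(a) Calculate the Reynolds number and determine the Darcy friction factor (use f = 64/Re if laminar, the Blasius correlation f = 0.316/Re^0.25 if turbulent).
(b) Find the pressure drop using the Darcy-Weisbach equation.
(a) Re = V·D/ν = 2.27·0.078/1.00e-06 = 177060 → turbulent (Re > 4000); f = 0.316/Re^0.25 = 0.316/177060^0.25 = 0.015405 (Blasius is strictly valid for Re ≲ 1e5; used here as the smooth-pipe estimate the problem specifies)
(b) Darcy-Weisbach: ΔP = f·(L/D)·½ρV²/1000 = 0.015405·(80/0.078)·½·1000·2.27²/1000 = 40.71 kPa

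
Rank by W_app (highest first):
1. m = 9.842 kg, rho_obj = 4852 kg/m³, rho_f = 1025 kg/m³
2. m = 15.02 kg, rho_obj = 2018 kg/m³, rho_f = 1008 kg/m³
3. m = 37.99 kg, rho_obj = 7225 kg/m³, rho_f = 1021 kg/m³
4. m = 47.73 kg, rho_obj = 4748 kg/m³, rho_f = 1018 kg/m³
Case 1: W_app = 76.15 N
Case 2: W_app = 73.75 N
Case 3: W_app = 320 N
Case 4: W_app = 367.8 N
Ranking (highest first): 4, 3, 1, 2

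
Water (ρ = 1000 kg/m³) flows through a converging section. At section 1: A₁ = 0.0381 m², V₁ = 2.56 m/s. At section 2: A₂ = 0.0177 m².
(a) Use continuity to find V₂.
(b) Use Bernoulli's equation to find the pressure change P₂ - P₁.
(a) Continuity: A₁V₁=A₂V₂ -> V₂=A₁V₁/A₂=0.0381*2.56/0.0177=5.51 m/s
(b) Bernoulli: P₂-P₁=0.5*rho*(V₁^2-V₂^2)/1000=0.5*1000*(2.56^2-5.51^2)/1000=-11.9 kPa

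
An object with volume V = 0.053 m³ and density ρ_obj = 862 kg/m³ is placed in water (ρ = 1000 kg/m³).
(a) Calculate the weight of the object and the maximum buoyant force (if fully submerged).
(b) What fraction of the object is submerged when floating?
(a) W=rho_obj*g*V=862*9.81*0.053=448.2 N; F_B(max)=rho*g*V=1000*9.81*0.053=519.9 N
(b) Floating fraction=rho_obj/rho=862/1000=0.862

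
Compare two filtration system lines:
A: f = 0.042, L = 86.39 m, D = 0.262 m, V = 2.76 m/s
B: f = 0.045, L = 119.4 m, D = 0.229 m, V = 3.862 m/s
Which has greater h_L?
h_L(A) = 5.377 m, h_L(B) = 17.84 m. Answer: B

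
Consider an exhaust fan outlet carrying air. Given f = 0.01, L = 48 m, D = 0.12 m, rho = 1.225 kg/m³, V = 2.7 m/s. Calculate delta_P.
Formula: \Delta P = f \frac{L}{D} \frac{\rho V^2}{2}
delta_P = 0.01·(48/0.12)·0.5·1.225·2.7²/1000 = 0.01786 kPa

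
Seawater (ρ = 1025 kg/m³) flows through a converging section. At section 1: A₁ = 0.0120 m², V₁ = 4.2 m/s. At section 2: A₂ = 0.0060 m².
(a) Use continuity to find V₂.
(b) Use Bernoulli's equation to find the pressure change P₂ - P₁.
(a) Continuity: A₁V₁=A₂V₂ -> V₂=A₁V₁/A₂=0.0120*4.2/0.0060=8.40 m/s
(b) Bernoulli: P₂-P₁=0.5*rho*(V₁^2-V₂^2)/1000=0.5*1025*(4.2^2-8.40^2)/1000=-27.12 kPa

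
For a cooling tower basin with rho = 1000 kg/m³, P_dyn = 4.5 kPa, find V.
Formula: P_{dyn} = \frac{1}{2} \rho V^2
Substituting knowns: 4.5 = 0.5·1000·V²/1000
Solving for V: V = √(2·(4.5·1000)/1000) = 3 m/s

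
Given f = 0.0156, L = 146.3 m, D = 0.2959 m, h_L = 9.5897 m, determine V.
Formula: h_L = f \frac{L}{D} \frac{V^2}{2g}
Substituting knowns: 9.5897 = 0.0156·(146.3/0.2959)·V²/(2·9.81)
Solving for V: V = √(9.5897·2·9.81/(0.0156·(146.3/0.2959))) = 4.939 m/s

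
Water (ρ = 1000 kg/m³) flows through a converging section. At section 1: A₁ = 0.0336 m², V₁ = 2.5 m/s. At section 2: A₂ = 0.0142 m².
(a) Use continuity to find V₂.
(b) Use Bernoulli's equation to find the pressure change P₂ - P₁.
(a) Continuity: A₁V₁=A₂V₂ -> V₂=A₁V₁/A₂=0.0336*2.5/0.0142=5.92 m/s
(b) Bernoulli: P₂-P₁=0.5*rho*(V₁^2-V₂^2)/1000=0.5*1000*(2.5^2-5.92^2)/1000=-14.4 kPa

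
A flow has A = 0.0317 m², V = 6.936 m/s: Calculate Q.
Formula: Q = A V
Q = 0.0317·6.936·1000 = 219.9 L/s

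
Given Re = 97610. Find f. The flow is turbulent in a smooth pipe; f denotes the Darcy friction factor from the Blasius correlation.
Formula: f = \frac{0.316}{Re^{0.25}}
f = 0.316/97610^0.25 = 0.01788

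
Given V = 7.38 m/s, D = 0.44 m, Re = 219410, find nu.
Formula: Re = \frac{V D}{\nu}
Substituting knowns: 219410 = 7.38·0.44/nu
Solving for nu: nu = 7.38·0.44/219410 = 1.480e-05 m²/s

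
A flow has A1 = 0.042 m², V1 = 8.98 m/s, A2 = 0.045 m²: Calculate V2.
Formula: V_2 = \frac{A_1 V_1}{A_2}
V2 = 0.042·8.98/0.045 = 8.381 m/s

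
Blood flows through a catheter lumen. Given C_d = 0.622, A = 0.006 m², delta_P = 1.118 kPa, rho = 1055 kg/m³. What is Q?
Formula: Q = C_d A \sqrt{\frac{2 \Delta P}{\rho}}
Q = 0.622·0.006·√(2·(1.118·1000)/1055)·1000 = 5.433 L/s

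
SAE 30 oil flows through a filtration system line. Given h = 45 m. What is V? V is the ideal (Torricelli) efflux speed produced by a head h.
Formula: V = \sqrt{2 g h}
V = √(2·9.81·45) = 29.71 m/s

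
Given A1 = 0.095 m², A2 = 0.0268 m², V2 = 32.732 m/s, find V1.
Formula: V_2 = \frac{A_1 V_1}{A_2}
Substituting knowns: 32.732 = 0.095·V1/0.0268
Solving for V1: V1 = 32.732·0.0268/0.095 = 9.234 m/s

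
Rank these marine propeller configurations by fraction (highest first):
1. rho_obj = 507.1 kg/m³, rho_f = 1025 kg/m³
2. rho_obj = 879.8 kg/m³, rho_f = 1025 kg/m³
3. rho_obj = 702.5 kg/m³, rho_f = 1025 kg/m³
Case 1: fraction = 0.4947
Case 2: fraction = 0.8583
Case 3: fraction = 0.6854
Ranking (highest first): 2, 3, 1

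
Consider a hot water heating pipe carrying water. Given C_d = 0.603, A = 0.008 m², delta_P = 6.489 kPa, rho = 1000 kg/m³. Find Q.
Formula: Q = C_d A \sqrt{\frac{2 \Delta P}{\rho}}
Q = 0.603·0.008·√(2·(6.489·1000)/1000)·1000 = 17.38 L/s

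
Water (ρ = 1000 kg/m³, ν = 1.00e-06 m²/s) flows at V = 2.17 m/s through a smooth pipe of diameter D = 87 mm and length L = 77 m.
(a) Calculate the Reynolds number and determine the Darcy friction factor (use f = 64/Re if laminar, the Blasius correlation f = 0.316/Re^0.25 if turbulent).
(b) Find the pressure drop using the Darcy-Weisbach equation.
(a) Re = V·D/ν = 2.17·0.087/1.00e-06 = 188790 → turbulent (Re > 4000); f = 0.316/Re^0.25 = 0.316/188790^0.25 = 0.01516 (Blasius is strictly valid for Re ≲ 1e5; used here as the smooth-pipe estimate the problem specifies)
(b) Darcy-Weisbach: ΔP = f·(L/D)·½ρV²/1000 = 0.01516·(77/0.087)·½·1000·2.17²/1000 = 31.59 kPa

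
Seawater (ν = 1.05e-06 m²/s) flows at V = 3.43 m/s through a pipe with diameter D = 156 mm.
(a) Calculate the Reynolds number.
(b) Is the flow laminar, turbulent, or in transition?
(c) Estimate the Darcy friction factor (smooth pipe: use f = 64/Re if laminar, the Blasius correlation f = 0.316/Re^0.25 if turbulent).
(a) Re = V·D/ν = 3.43·0.156/1.05e-06 = 509600
(b) Flow regime: turbulent (Re > 4000)
(c) Friction factor: f = 0.316/Re^0.25 = 0.316/509600^0.25 = 0.01183 (Blasius is strictly valid for Re ≲ 1e5; used here as the smooth-pipe estimate the problem specifies)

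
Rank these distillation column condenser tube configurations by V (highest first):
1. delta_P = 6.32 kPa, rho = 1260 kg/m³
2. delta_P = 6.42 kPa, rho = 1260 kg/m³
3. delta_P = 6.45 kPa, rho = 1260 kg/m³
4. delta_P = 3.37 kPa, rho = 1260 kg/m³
Case 1: V = 3.167 m/s
Case 2: V = 3.192 m/s
Case 3: V = 3.2 m/s
Case 4: V = 2.313 m/s
Ranking (highest first): 3, 2, 1, 4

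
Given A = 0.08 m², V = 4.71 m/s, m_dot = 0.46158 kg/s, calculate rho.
Formula: \dot{m} = \rho A V
Substituting knowns: 0.46158 = rho·0.08·4.71
Solving for rho: rho = 0.46158/(0.08·4.71) = 1.225 kg/m³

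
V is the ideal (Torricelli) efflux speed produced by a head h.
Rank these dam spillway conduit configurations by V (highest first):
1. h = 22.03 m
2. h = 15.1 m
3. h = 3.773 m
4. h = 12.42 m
Case 1: V = 20.79 m/s
Case 2: V = 17.21 m/s
Case 3: V = 8.604 m/s
Case 4: V = 15.61 m/s
Ranking (highest first): 1, 2, 4, 3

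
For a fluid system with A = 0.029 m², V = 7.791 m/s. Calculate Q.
Formula: Q = A V
Q = 0.029·7.791·1000 = 225.9 L/s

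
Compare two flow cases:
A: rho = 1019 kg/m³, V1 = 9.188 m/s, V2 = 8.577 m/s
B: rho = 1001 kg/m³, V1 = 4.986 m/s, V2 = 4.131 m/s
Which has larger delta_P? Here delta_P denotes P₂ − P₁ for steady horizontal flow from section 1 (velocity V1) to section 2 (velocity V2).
delta_P(A) = 5.53 kPa, delta_P(B) = 3.901 kPa. Answer: A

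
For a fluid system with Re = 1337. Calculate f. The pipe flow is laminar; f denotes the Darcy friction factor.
Formula: f = \frac{64}{Re}
f = 64/1337 = 0.04787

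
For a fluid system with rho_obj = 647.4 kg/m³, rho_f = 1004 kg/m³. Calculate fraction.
Formula: f_{sub} = \frac{\rho_{obj}}{\rho_f}
fraction = 647.4/1004 = 0.6448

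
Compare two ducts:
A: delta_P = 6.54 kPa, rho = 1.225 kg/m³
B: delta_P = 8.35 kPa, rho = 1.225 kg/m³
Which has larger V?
V(A) = 103.3 m/s, V(B) = 116.8 m/s. Answer: B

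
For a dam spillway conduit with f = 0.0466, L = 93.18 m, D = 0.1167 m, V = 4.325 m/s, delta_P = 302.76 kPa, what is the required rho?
Formula: \Delta P = f \frac{L}{D} \frac{\rho V^2}{2}
Substituting knowns: 302.76 = 0.0466·(93.18/0.1167)·0.5·rho·4.325²/1000
Solving for rho: rho = (302.76·1000)/(0.0466·(93.18/0.1167)·0.5·4.325²) = 870 kg/m³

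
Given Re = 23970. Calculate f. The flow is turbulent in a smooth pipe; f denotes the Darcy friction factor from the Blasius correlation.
Formula: f = \frac{0.316}{Re^{0.25}}
f = 0.316/23970^0.25 = 0.0254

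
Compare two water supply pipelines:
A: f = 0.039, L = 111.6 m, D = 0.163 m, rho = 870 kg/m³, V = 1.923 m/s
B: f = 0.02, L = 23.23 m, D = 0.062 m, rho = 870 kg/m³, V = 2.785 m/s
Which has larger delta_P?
delta_P(A) = 42.95 kPa, delta_P(B) = 25.28 kPa. Answer: A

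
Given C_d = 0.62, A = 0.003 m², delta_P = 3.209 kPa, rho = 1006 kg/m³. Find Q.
Formula: Q = C_d A \sqrt{\frac{2 \Delta P}{\rho}}
Q = 0.62·0.003·√(2·(3.209·1000)/1006)·1000 = 4.698 L/s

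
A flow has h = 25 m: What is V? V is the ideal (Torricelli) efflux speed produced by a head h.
Formula: V = \sqrt{2 g h}
V = √(2·9.81·25) = 22.15 m/s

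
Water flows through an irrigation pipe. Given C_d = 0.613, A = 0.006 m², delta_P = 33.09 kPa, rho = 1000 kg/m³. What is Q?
Formula: Q = C_d A \sqrt{\frac{2 \Delta P}{\rho}}
Q = 0.613·0.006·√(2·(33.09·1000)/1000)·1000 = 29.92 L/s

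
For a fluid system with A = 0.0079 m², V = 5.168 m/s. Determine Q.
Formula: Q = A V
Q = 0.0079·5.168·1000 = 40.83 L/s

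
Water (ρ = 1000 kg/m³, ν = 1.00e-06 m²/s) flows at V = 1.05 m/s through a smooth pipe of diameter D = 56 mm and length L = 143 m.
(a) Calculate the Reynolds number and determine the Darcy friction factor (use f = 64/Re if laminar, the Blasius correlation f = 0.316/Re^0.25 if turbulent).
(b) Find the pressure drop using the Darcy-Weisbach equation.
(a) Re = V·D/ν = 1.05·0.056/1.00e-06 = 58800 → turbulent (Re > 4000); f = 0.316/Re^0.25 = 0.316/58800^0.25 = 0.020293
(b) Darcy-Weisbach: ΔP = f·(L/D)·½ρV²/1000 = 0.020293·(143/0.056)·½·1000·1.05²/1000 = 28.57 kPa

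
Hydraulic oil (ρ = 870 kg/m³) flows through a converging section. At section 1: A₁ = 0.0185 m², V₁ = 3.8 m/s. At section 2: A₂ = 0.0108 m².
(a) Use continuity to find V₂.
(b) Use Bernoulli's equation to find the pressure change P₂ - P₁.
(a) Continuity: A₁V₁=A₂V₂ -> V₂=A₁V₁/A₂=0.0185*3.8/0.0108=6.51 m/s
(b) Bernoulli: P₂-P₁=0.5*rho*(V₁^2-V₂^2)/1000=0.5*870*(3.8^2-6.51^2)/1000=-12.15 kPa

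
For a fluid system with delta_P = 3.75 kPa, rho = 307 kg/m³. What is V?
Formula: V = \sqrt{\frac{2 \Delta P}{\rho}}
V = √(2·(3.75·1000)/307) = 4.943 m/s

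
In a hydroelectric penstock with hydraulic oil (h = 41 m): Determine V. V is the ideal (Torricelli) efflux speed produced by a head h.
Formula: V = \sqrt{2 g h}
V = √(2·9.81·41) = 28.36 m/s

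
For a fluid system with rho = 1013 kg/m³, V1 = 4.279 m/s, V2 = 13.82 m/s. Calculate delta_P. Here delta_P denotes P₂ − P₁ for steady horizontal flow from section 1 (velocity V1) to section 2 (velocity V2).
Formula: \Delta P = \frac{1}{2} \rho (V_1^2 - V_2^2)
delta_P = 0.5·1013·(4.279² − 13.82²)/1000 = -87.46 kPa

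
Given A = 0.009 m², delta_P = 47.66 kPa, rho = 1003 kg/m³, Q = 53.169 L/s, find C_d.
Formula: Q = C_d A \sqrt{\frac{2 \Delta P}{\rho}}
Substituting knowns: 53.169 = C_d·0.009·√(2·(47.66·1000)/1003)·1000
Solving for C_d: C_d = (53.169/1000)/(0.009·√(2·(47.66·1000)/1003)) = 0.606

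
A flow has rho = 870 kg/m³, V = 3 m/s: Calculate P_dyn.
Formula: P_{dyn} = \frac{1}{2} \rho V^2
P_dyn = 0.5·870·3²/1000 = 3.915 kPa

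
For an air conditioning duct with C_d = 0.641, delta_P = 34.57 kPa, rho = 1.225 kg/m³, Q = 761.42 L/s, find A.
Formula: Q = C_d A \sqrt{\frac{2 \Delta P}{\rho}}
Substituting knowns: 761.42 = 0.641·A·√(2·(34.57·1000)/1.225)·1000
Solving for A: A = (761.42/1000)/(0.641·√(2·(34.57·1000)/1.225)) = 0.005 m²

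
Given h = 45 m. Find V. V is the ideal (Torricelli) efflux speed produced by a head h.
Formula: V = \sqrt{2 g h}
V = √(2·9.81·45) = 29.71 m/s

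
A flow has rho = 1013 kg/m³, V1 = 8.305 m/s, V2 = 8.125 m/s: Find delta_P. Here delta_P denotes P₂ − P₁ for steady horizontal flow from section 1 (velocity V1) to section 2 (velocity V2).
Formula: \Delta P = \frac{1}{2} \rho (V_1^2 - V_2^2)
delta_P = 0.5·1013·(8.305² − 8.125²)/1000 = 1.498 kPa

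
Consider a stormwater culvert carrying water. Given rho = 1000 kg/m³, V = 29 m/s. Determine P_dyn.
Formula: P_{dyn} = \frac{1}{2} \rho V^2
P_dyn = 0.5·1000·29²/1000 = 420.5 kPa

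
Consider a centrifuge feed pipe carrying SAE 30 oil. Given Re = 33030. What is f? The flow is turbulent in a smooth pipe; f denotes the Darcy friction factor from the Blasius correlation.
Formula: f = \frac{0.316}{Re^{0.25}}
f = 0.316/33030^0.25 = 0.02344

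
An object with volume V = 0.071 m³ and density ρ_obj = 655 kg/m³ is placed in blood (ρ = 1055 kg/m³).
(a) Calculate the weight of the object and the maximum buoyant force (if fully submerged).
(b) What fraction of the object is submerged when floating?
(a) W=rho_obj*g*V=655*9.81*0.071=456.2 N; F_B(max)=rho*g*V=1055*9.81*0.071=734.8 N
(b) Floating fraction=rho_obj/rho=655/1055=0.621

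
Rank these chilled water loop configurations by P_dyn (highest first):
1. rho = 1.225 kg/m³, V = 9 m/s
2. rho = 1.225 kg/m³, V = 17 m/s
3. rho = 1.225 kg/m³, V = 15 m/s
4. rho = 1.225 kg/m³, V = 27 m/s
Case 1: P_dyn = 0.04961 kPa
Case 2: P_dyn = 0.177 kPa
Case 3: P_dyn = 0.1378 kPa
Case 4: P_dyn = 0.4465 kPa
Ranking (highest first): 4, 2, 3, 1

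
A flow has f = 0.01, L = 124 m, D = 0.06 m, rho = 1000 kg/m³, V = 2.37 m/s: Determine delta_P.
Formula: \Delta P = f \frac{L}{D} \frac{\rho V^2}{2}
delta_P = 0.01·(124/0.06)·0.5·1000·2.37²/1000 = 58.04 kPa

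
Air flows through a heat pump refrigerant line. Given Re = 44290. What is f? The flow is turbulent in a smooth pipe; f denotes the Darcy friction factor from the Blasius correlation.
Formula: f = \frac{0.316}{Re^{0.25}}
f = 0.316/44290^0.25 = 0.02178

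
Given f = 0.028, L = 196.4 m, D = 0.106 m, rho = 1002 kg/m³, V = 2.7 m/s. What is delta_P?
Formula: \Delta P = f \frac{L}{D} \frac{\rho V^2}{2}
delta_P = 0.028·(196.4/0.106)·0.5·1002·2.7²/1000 = 189.5 kPa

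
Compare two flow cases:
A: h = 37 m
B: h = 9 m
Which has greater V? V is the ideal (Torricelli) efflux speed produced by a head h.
V(A) = 26.94 m/s, V(B) = 13.29 m/s. Answer: A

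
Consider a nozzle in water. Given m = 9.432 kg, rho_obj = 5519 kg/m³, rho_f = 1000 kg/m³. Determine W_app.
Formula: W_{app} = mg\left(1 - \frac{\rho_f}{\rho_{obj}}\right)
W_app = 9.432·9.81·(1 − 1000/5519) = 75.76 N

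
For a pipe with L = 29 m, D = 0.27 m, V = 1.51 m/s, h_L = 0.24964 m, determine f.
Formula: h_L = f \frac{L}{D} \frac{V^2}{2g}
Substituting knowns: 0.24964 = f·(29/0.27)·1.51²/(2·9.81)
Solving for f: f = 0.24964·2·9.81/((29/0.27)·1.51²) = 0.02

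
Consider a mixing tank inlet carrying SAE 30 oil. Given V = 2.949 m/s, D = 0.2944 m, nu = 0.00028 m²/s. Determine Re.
Formula: Re = \frac{V D}{\nu}
Re = 2.949·0.2944/0.00028 = 3101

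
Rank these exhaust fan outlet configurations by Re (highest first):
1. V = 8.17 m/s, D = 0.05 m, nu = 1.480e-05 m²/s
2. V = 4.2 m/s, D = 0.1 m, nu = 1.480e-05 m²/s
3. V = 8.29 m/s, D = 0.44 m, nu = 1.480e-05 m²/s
Case 1: Re = 27601
Case 2: Re = 28378
Case 3: Re = 246459
Ranking (highest first): 3, 2, 1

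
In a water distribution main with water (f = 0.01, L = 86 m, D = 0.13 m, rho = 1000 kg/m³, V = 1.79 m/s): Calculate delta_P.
Formula: \Delta P = f \frac{L}{D} \frac{\rho V^2}{2}
delta_P = 0.01·(86/0.13)·0.5·1000·1.79²/1000 = 10.6 kPa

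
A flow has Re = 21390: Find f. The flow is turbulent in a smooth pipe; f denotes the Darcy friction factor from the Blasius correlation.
Formula: f = \frac{0.316}{Re^{0.25}}
f = 0.316/21390^0.25 = 0.02613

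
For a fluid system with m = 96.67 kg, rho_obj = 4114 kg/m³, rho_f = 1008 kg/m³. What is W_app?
Formula: W_{app} = mg\left(1 - \frac{\rho_f}{\rho_{obj}}\right)
W_app = 96.67·9.81·(1 − 1008/4114) = 716 N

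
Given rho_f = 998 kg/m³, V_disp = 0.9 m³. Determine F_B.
Formula: F_B = \rho_f g V_{disp}
F_B = 998·9.81·0.9 = 8811 N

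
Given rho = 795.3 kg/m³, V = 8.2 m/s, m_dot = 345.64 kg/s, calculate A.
Formula: \dot{m} = \rho A V
Substituting knowns: 345.64 = 795.3·A·8.2
Solving for A: A = 345.64/(795.3·8.2) = 0.053 m²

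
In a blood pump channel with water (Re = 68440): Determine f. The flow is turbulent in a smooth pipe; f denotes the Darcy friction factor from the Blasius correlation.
Formula: f = \frac{0.316}{Re^{0.25}}
f = 0.316/68440^0.25 = 0.01954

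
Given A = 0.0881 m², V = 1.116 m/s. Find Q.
Formula: Q = A V
Q = 0.0881·1.116·1000 = 98.32 L/s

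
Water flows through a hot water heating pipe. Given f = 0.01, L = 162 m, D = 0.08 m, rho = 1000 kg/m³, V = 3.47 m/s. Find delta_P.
Formula: \Delta P = f \frac{L}{D} \frac{\rho V^2}{2}
delta_P = 0.01·(162/0.08)·0.5·1000·3.47²/1000 = 121.9 kPa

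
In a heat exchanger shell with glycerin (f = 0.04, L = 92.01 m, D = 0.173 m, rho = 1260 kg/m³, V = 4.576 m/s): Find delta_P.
Formula: \Delta P = f \frac{L}{D} \frac{\rho V^2}{2}
delta_P = 0.04·(92.01/0.173)·0.5·1260·4.576²/1000 = 280.6 kPa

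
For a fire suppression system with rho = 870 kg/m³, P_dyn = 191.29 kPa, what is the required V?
Formula: P_{dyn} = \frac{1}{2} \rho V^2
Substituting knowns: 191.29 = 0.5·870·V²/1000
Solving for V: V = √(2·(191.29·1000)/870) = 20.97 m/s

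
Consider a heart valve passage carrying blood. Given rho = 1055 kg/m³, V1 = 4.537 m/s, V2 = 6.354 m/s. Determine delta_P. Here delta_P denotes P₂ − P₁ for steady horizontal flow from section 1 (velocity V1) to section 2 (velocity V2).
Formula: \Delta P = \frac{1}{2} \rho (V_1^2 - V_2^2)
delta_P = 0.5·1055·(4.537² − 6.354²)/1000 = -10.44 kPa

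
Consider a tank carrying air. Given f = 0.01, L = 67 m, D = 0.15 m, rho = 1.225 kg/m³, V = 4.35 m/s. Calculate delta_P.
Formula: \Delta P = f \frac{L}{D} \frac{\rho V^2}{2}
delta_P = 0.01·(67/0.15)·0.5·1.225·4.35²/1000 = 0.05177 kPa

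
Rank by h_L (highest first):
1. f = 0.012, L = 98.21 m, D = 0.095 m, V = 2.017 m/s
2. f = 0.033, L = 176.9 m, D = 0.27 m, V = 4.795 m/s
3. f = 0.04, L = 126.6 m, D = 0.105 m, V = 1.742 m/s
Case 1: h_L = 2.572 m
Case 2: h_L = 25.34 m
Case 3: h_L = 7.459 m
Ranking (highest first): 2, 3, 1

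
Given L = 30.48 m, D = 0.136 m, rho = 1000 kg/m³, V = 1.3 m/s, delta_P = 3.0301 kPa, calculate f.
Formula: \Delta P = f \frac{L}{D} \frac{\rho V^2}{2}
Substituting knowns: 3.0301 = f·(30.48/0.136)·0.5·1000·1.3²/1000
Solving for f: f = (3.0301·1000)/((30.48/0.136)·0.5·1000·1.3²) = 0.016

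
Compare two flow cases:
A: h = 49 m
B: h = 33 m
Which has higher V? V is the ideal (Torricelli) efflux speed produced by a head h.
V(A) = 31.01 m/s, V(B) = 25.45 m/s. Answer: A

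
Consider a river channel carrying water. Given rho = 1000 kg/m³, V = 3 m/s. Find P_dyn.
Formula: P_{dyn} = \frac{1}{2} \rho V^2
P_dyn = 0.5·1000·3²/1000 = 4.5 kPa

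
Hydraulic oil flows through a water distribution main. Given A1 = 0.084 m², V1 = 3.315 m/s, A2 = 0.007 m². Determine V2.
Formula: V_2 = \frac{A_1 V_1}{A_2}
V2 = 0.084·3.315/0.007 = 39.78 m/s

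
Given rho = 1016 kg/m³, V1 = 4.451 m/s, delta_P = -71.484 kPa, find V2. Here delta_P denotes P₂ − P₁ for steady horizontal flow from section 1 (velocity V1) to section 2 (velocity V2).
Formula: \Delta P = \frac{1}{2} \rho (V_1^2 - V_2^2)
Substituting knowns: -71.484 = 0.5·1016·(4.451² − V2²)/1000
Solving for V2: V2 = √(4.451² − 2·(-71.484·1000)/1016) = 12.67 m/s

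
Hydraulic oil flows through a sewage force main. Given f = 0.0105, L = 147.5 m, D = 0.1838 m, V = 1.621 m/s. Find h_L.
Formula: h_L = f \frac{L}{D} \frac{V^2}{2g}
h_L = 0.0105·(147.5/0.1838)·1.621²/(2·9.81) = 1.129 m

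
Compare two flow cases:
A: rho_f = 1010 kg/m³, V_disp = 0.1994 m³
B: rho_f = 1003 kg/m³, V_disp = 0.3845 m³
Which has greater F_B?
F_B(A) = 1976 N, F_B(B) = 3783 N. Answer: B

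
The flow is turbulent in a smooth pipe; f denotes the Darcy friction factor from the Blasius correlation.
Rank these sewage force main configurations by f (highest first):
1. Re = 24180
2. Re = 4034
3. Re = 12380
Case 1: f = 0.02534
Case 2: f = 0.03965
Case 3: f = 0.02996
Ranking (highest first): 2, 3, 1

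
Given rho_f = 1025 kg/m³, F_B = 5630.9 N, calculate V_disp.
Formula: F_B = \rho_f g V_{disp}
Substituting knowns: 5630.9 = 1025·9.81·V_disp
Solving for V_disp: V_disp = 5630.9/(1025·9.81) = 0.56 m³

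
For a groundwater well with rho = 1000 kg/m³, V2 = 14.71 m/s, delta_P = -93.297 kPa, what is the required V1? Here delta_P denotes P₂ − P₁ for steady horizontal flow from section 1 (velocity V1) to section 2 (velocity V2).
Formula: \Delta P = \frac{1}{2} \rho (V_1^2 - V_2^2)
Substituting knowns: -93.297 = 0.5·1000·(V1² − 14.71²)/1000
Solving for V1: V1 = √(14.71² + 2·(-93.297·1000)/1000) = 5.458 m/s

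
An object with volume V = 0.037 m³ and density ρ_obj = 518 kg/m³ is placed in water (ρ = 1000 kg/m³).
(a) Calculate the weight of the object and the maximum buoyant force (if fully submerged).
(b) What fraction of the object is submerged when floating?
(a) W=rho_obj*g*V=518*9.81*0.037=188.0 N; F_B(max)=rho*g*V=1000*9.81*0.037=363.0 N
(b) Floating fraction=rho_obj/rho=518/1000=0.518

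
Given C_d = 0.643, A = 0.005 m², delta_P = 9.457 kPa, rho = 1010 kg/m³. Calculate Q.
Formula: Q = C_d A \sqrt{\frac{2 \Delta P}{\rho}}
Q = 0.643·0.005·√(2·(9.457·1000)/1010)·1000 = 13.91 L/s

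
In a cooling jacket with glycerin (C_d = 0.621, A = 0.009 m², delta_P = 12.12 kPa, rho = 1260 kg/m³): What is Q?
Formula: Q = C_d A \sqrt{\frac{2 \Delta P}{\rho}}
Q = 0.621·0.009·√(2·(12.12·1000)/1260)·1000 = 24.51 L/s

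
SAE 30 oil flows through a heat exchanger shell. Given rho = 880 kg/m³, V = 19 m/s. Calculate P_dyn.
Formula: P_{dyn} = \frac{1}{2} \rho V^2
P_dyn = 0.5·880·19²/1000 = 158.8 kPa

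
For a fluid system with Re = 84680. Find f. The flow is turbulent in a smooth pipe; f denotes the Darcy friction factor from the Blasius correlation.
Formula: f = \frac{0.316}{Re^{0.25}}
f = 0.316/84680^0.25 = 0.01852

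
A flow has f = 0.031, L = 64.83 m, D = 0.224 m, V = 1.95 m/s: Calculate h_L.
Formula: h_L = f \frac{L}{D} \frac{V^2}{2g}
h_L = 0.031·(64.83/0.224)·1.95²/(2·9.81) = 1.739 m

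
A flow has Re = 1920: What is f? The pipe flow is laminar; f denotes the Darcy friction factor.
Formula: f = \frac{64}{Re}
f = 64/1920 = 0.03333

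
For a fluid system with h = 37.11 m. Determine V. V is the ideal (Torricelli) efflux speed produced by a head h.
Formula: V = \sqrt{2 g h}
V = √(2·9.81·37.11) = 26.98 m/s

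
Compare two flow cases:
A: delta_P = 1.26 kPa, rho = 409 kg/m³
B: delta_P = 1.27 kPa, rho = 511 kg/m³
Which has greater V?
V(A) = 2.482 m/s, V(B) = 2.229 m/s. Answer: A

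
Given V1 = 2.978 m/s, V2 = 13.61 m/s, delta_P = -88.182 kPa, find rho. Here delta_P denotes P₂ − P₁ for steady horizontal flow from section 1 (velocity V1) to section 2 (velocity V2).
Formula: \Delta P = \frac{1}{2} \rho (V_1^2 - V_2^2)
Substituting knowns: -88.182 = 0.5·rho·(2.978² − 13.61²)/1000
Solving for rho: rho = 2·(-88.182·1000)/(2.978² − 13.61²) = 1000 kg/m³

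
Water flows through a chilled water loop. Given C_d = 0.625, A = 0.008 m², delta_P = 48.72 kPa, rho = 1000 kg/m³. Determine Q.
Formula: Q = C_d A \sqrt{\frac{2 \Delta P}{\rho}}
Q = 0.625·0.008·√(2·(48.72·1000)/1000)·1000 = 49.36 L/s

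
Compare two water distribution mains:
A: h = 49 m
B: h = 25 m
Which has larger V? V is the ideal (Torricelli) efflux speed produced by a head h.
V(A) = 31.01 m/s, V(B) = 22.15 m/s. Answer: A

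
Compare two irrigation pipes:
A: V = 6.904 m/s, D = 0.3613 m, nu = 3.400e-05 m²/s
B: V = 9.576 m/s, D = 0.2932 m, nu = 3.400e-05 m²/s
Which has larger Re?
Re(A) = 73365, Re(B) = 82579. Answer: B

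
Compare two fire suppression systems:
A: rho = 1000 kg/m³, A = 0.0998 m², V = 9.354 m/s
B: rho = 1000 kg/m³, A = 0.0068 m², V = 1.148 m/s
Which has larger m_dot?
m_dot(A) = 933.5 kg/s, m_dot(B) = 7.806 kg/s. Answer: A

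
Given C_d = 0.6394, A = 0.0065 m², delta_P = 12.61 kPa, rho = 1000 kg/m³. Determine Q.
Formula: Q = C_d A \sqrt{\frac{2 \Delta P}{\rho}}
Q = 0.6394·0.0065·√(2·(12.61·1000)/1000)·1000 = 20.87 L/s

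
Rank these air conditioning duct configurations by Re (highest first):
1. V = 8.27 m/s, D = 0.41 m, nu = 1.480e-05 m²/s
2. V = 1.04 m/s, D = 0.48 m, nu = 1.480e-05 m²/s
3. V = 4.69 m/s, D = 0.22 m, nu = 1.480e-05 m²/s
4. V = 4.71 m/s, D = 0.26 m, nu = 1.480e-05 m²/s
Case 1: Re = 229101
Case 2: Re = 33730
Case 3: Re = 69716
Case 4: Re = 82743
Ranking (highest first): 1, 4, 3, 2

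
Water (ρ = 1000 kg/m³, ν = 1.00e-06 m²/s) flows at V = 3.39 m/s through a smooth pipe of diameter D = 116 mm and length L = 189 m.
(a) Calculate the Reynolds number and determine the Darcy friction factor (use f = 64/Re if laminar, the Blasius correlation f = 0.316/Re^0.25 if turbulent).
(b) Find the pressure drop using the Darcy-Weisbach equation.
(a) Re = V·D/ν = 3.39·0.116/1.00e-06 = 393240 → turbulent (Re > 4000); f = 0.316/Re^0.25 = 0.316/393240^0.25 = 0.012619 (Blasius is strictly valid for Re ≲ 1e5; used here as the smooth-pipe estimate the problem specifies)
(b) Darcy-Weisbach: ΔP = f·(L/D)·½ρV²/1000 = 0.012619·(189/0.116)·½·1000·3.39²/1000 = 118.1 kPa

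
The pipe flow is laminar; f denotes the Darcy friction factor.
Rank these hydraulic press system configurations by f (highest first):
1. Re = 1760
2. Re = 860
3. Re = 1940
Case 1: f = 0.03636
Case 2: f = 0.07442
Case 3: f = 0.03299
Ranking (highest first): 2, 1, 3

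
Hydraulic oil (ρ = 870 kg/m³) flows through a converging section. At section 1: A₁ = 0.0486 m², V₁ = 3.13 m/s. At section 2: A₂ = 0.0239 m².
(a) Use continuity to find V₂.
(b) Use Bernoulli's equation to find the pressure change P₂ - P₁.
(a) Continuity: A₁V₁=A₂V₂ -> V₂=A₁V₁/A₂=0.0486*3.13/0.0239=6.36 m/s
(b) Bernoulli: P₂-P₁=0.5*rho*(V₁^2-V₂^2)/1000=0.5*870*(3.13^2-6.36^2)/1000=-13.33 kPa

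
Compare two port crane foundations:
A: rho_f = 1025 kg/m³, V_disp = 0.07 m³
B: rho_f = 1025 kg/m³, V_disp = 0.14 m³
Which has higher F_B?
F_B(A) = 703.9 N, F_B(B) = 1408 N. Answer: B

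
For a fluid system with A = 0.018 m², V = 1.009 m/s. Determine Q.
Formula: Q = A V
Q = 0.018·1.009·1000 = 18.16 L/s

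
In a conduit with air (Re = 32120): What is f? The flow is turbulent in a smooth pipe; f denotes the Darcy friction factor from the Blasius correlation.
Formula: f = \frac{0.316}{Re^{0.25}}
f = 0.316/32120^0.25 = 0.0236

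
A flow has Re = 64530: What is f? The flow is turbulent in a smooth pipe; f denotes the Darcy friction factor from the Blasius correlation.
Formula: f = \frac{0.316}{Re^{0.25}}
f = 0.316/64530^0.25 = 0.01983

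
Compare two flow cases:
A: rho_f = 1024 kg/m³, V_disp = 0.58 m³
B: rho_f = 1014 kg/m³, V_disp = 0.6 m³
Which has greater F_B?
F_B(A) = 5826 N, F_B(B) = 5968 N. Answer: B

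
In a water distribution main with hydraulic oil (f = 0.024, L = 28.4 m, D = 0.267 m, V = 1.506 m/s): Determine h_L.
Formula: h_L = f \frac{L}{D} \frac{V^2}{2g}
h_L = 0.024·(28.4/0.267)·1.506²/(2·9.81) = 0.2951 m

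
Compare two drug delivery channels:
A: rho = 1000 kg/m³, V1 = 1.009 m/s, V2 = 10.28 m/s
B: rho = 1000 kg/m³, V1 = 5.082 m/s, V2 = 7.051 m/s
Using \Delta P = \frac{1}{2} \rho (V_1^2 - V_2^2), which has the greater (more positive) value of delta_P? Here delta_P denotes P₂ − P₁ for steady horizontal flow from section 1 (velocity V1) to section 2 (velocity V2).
delta_P(A) = -52.33 kPa, delta_P(B) = -11.94 kPa. Answer: B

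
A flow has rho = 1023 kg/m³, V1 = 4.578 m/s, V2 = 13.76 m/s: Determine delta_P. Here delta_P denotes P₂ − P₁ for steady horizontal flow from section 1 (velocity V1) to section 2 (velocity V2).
Formula: \Delta P = \frac{1}{2} \rho (V_1^2 - V_2^2)
delta_P = 0.5·1023·(4.578² − 13.76²)/1000 = -86.13 kPa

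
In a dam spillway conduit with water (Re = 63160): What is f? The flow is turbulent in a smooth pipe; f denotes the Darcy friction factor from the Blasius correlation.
Formula: f = \frac{0.316}{Re^{0.25}}
f = 0.316/63160^0.25 = 0.01993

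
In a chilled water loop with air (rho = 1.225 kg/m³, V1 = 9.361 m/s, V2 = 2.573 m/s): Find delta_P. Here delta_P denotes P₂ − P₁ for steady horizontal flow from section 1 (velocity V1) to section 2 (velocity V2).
Formula: \Delta P = \frac{1}{2} \rho (V_1^2 - V_2^2)
delta_P = 0.5·1.225·(9.361² − 2.573²)/1000 = 0.04962 kPa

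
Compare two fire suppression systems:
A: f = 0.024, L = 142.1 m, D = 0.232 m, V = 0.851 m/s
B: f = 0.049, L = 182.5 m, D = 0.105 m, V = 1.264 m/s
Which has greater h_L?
h_L(A) = 0.5426 m, h_L(B) = 6.935 m. Answer: B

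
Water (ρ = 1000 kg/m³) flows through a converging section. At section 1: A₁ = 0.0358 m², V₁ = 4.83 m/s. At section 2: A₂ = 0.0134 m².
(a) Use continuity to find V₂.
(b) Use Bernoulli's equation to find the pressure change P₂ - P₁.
(a) Continuity: A₁V₁=A₂V₂ -> V₂=A₁V₁/A₂=0.0358*4.83/0.0134=12.90 m/s
(b) Bernoulli: P₂-P₁=0.5*rho*(V₁^2-V₂^2)/1000=0.5*1000*(4.83^2-12.90^2)/1000=-71.54 kPa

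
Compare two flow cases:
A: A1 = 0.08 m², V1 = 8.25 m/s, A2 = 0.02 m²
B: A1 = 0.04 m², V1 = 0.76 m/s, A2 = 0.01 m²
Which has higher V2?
V2(A) = 33 m/s, V2(B) = 3.04 m/s. Answer: A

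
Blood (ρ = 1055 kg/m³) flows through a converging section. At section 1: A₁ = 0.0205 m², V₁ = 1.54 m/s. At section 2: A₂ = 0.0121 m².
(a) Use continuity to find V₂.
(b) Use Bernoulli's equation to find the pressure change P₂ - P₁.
(a) Continuity: A₁V₁=A₂V₂ -> V₂=A₁V₁/A₂=0.0205*1.54/0.0121=2.61 m/s
(b) Bernoulli: P₂-P₁=0.5*rho*(V₁^2-V₂^2)/1000=0.5*1055*(1.54^2-2.61^2)/1000=-2.342 kPa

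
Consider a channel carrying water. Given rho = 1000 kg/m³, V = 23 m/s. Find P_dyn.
Formula: P_{dyn} = \frac{1}{2} \rho V^2
P_dyn = 0.5·1000·23²/1000 = 264.5 kPa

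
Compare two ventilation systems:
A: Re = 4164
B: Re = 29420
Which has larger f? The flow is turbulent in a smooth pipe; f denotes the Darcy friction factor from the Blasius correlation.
f(A) = 0.03934, f(B) = 0.02413. Answer: A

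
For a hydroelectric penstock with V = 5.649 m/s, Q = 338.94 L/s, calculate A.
Formula: Q = A V
Substituting knowns: 338.94 = A·5.649·1000
Solving for A: A = (338.94/1000)/5.649 = 0.06 m²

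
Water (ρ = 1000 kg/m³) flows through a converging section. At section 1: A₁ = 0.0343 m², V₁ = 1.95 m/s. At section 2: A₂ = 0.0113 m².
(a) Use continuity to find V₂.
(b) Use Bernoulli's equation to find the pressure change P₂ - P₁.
(a) Continuity: A₁V₁=A₂V₂ -> V₂=A₁V₁/A₂=0.0343*1.95/0.0113=5.92 m/s
(b) Bernoulli: P₂-P₁=0.5*rho*(V₁^2-V₂^2)/1000=0.5*1000*(1.95^2-5.92^2)/1000=-15.62 kPa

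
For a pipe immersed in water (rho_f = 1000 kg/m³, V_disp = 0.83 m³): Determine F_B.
Formula: F_B = \rho_f g V_{disp}
F_B = 1000·9.81·0.83 = 8142 N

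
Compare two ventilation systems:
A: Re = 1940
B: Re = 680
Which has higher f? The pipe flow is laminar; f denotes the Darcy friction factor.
f(A) = 0.03299, f(B) = 0.09412. Answer: B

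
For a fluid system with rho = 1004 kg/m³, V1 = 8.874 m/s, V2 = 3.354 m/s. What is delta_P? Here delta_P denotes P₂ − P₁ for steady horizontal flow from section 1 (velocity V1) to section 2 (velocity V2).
Formula: \Delta P = \frac{1}{2} \rho (V_1^2 - V_2^2)
delta_P = 0.5·1004·(8.874² − 3.354²)/1000 = 33.88 kPa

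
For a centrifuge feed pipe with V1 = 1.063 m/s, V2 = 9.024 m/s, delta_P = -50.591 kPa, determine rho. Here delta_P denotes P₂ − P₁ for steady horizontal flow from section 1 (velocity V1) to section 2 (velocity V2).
Formula: \Delta P = \frac{1}{2} \rho (V_1^2 - V_2^2)
Substituting knowns: -50.591 = 0.5·rho·(1.063² − 9.024²)/1000
Solving for rho: rho = 2·(-50.591·1000)/(1.063² − 9.024²) = 1260 kg/m³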